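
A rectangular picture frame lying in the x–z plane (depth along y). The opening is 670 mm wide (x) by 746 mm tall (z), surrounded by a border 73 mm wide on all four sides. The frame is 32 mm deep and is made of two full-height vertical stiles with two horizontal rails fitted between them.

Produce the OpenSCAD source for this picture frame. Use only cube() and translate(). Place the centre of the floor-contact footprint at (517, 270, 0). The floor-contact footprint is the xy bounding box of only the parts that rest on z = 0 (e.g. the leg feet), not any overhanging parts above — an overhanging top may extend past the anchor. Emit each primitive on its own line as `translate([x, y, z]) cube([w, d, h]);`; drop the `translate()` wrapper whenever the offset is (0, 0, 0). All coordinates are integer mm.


translate([109, 254, 0]) cube([73, 32, 892]);
translate([852, 254, 0]) cube([73, 32, 892]);
translate([182, 254, 0]) cube([670, 32, 73]);
translate([182, 254, 819]) cube([670, 32, 73]);


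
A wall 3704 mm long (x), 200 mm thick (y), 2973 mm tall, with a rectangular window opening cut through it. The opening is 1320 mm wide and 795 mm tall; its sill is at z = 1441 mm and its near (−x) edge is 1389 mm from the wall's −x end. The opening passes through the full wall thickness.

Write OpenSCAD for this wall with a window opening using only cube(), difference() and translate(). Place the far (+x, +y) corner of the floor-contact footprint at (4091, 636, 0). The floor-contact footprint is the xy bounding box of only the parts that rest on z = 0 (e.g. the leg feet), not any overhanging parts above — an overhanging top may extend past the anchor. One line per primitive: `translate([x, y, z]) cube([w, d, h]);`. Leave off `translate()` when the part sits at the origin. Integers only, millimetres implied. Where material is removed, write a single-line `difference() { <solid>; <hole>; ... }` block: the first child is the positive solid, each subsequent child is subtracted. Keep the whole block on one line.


difference() { translate([387, 436, 0]) cube([3704, 200, 2973]); translate([1776, 436, 1441]) cube([1320, 200, 795]); }


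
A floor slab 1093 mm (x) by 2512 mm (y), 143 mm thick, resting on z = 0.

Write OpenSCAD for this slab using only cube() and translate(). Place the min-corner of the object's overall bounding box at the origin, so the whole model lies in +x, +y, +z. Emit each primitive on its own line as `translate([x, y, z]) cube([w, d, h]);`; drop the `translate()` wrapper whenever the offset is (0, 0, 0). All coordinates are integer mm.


cube([1093, 2512, 143]);


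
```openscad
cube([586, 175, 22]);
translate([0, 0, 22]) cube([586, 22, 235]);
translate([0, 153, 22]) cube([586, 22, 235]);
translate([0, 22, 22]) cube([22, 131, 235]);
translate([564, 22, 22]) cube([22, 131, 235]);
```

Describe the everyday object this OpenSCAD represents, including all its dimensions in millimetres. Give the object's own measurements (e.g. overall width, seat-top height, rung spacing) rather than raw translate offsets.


An open-topped rectangular box: outside dimensions 586×175×257 mm, with a uniform wall and base thickness of 22 mm. The base is a full 586×175 slab on the floor; four walls sit on top of the base. The front and back walls (the −y and +y sides) span the full width; the two side walls fit between them.


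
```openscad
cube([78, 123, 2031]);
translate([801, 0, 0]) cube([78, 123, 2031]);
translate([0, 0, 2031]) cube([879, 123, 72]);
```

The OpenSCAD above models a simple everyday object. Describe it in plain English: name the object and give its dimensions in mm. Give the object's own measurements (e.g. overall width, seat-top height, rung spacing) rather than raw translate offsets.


A door frame. The clear opening is 723 mm wide and 2031 mm high. Two 78 mm wide jambs, 123 mm deep, stand either side of the opening from the floor to the top of the opening. A 72 mm thick head sits across the top of both jambs, spanning the full outside width of the frame.


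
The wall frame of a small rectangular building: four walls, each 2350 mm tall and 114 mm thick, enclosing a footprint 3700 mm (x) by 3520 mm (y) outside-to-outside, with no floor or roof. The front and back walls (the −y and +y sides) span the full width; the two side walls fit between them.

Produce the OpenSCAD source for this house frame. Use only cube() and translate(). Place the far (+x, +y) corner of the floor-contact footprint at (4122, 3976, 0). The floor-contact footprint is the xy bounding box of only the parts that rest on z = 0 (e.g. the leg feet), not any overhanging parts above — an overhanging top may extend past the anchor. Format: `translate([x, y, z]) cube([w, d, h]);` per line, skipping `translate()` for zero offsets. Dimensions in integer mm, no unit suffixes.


translate([422, 456, 0]) cube([3700, 114, 2350]);
translate([422, 3862, 0]) cube([3700, 114, 2350]);
translate([422, 570, 0]) cube([114, 3292, 2350]);
translate([4008, 570, 0]) cube([114, 3292, 2350]);


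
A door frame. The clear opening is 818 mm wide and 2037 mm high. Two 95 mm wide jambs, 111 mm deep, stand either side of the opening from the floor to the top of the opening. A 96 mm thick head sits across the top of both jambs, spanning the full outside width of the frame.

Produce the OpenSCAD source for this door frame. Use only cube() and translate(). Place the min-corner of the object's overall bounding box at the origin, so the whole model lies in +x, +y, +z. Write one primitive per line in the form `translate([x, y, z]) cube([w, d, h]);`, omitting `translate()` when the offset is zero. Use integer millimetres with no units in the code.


cube([95, 111, 2037]);
translate([913, 0, 0]) cube([95, 111, 2037]);
translate([0, 0, 2037]) cube([1008, 111, 96]);


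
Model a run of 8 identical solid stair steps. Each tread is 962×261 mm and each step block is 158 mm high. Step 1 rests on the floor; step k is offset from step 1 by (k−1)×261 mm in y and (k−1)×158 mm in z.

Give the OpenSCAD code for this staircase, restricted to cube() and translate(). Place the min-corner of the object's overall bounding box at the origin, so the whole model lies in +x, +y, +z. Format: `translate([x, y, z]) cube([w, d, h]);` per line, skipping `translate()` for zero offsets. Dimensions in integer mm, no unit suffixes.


cube([962, 261, 158]);
translate([0, 261, 158]) cube([962, 261, 158]);
translate([0, 522, 316]) cube([962, 261, 158]);
translate([0, 783, 474]) cube([962, 261, 158]);
translate([0, 1044, 632]) cube([962, 261, 158]);
translate([0, 1305, 790]) cube([962, 261, 158]);
translate([0, 1566, 948]) cube([962, 261, 158]);
translate([0, 1827, 1106]) cube([962, 261, 158]);


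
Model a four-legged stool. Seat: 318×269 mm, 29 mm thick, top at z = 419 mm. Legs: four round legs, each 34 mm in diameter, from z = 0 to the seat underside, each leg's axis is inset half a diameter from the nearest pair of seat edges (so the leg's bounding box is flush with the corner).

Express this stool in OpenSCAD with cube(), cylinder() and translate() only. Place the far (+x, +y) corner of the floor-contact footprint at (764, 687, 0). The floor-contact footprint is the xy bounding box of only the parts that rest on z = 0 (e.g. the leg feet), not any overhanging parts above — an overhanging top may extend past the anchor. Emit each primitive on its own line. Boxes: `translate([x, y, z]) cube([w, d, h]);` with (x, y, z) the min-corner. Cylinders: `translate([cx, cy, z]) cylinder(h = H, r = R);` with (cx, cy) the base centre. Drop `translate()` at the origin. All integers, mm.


translate([446, 418, 390]) cube([318, 269, 29]);
translate([463, 435, 0]) cylinder(h = 390, r = 17);
translate([747, 435, 0]) cylinder(h = 390, r = 17);
translate([463, 670, 0]) cylinder(h = 390, r = 17);
translate([747, 670, 0]) cylinder(h = 390, r = 17);


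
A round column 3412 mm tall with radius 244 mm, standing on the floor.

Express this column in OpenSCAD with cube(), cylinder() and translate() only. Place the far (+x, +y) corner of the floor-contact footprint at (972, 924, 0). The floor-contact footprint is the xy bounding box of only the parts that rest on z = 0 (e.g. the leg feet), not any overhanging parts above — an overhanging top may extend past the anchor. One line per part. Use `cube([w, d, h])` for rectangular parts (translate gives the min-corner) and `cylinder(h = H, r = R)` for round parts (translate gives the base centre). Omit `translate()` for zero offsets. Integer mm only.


translate([728, 680, 0]) cylinder(h = 3412, r = 244);


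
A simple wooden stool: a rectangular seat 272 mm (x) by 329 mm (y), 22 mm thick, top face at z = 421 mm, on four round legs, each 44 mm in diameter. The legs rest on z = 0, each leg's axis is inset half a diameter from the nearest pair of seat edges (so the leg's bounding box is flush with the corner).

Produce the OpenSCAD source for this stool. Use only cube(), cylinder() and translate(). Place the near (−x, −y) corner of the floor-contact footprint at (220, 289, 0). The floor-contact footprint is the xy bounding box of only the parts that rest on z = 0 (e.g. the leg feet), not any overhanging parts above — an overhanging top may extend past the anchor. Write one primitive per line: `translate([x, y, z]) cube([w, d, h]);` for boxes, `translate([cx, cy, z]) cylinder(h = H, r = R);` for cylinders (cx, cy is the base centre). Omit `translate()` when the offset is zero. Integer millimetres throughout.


translate([220, 289, 399]) cube([272, 329, 22]);
translate([242, 311, 0]) cylinder(h = 399, r = 22);
translate([470, 311, 0]) cylinder(h = 399, r = 22);
translate([242, 596, 0]) cylinder(h = 399, r = 22);
translate([470, 596, 0]) cylinder(h = 399, r = 22);


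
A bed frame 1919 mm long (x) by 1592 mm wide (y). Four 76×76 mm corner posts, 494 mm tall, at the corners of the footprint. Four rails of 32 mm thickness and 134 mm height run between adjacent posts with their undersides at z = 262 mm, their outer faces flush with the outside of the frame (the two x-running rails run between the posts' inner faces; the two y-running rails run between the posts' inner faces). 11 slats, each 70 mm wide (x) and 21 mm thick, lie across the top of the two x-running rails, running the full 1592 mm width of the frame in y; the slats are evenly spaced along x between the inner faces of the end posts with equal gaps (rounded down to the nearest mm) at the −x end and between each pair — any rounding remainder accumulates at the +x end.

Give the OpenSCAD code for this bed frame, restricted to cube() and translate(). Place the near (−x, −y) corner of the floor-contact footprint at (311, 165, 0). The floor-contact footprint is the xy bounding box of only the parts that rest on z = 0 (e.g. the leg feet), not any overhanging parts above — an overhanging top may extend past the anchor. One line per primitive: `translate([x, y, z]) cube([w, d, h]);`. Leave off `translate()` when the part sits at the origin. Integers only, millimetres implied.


// slat z = rail_z + rail_h = 262 + 134 = 396
// slat gap = ⌊(1767 − 11·70) / 12⌋ = 83
translate([311, 165, 0]) cube([76, 76, 494]);
translate([311, 1681, 0]) cube([76, 76, 494]);
translate([2154, 165, 0]) cube([76, 76, 494]);
translate([2154, 1681, 0]) cube([76, 76, 494]);
translate([387, 165, 262]) cube([1767, 32, 134]);
translate([387, 1725, 262]) cube([1767, 32, 134]);
translate([311, 241, 262]) cube([32, 1440, 134]);
translate([2198, 241, 262]) cube([32, 1440, 134]);
translate([470, 165, 396]) cube([70, 1592, 21]);
translate([623, 165, 396]) cube([70, 1592, 21]);
translate([776, 165, 396]) cube([70, 1592, 21]);
translate([929, 165, 396]) cube([70, 1592, 21]);
translate([1082, 165, 396]) cube([70, 1592, 21]);
translate([1235, 165, 396]) cube([70, 1592, 21]);
translate([1388, 165, 396]) cube([70, 1592, 21]);
translate([1541, 165, 396]) cube([70, 1592, 21]);
translate([1694, 165, 396]) cube([70, 1592, 21]);
translate([1847, 165, 396]) cube([70, 1592, 21]);
translate([2000, 165, 396]) cube([70, 1592, 21]);


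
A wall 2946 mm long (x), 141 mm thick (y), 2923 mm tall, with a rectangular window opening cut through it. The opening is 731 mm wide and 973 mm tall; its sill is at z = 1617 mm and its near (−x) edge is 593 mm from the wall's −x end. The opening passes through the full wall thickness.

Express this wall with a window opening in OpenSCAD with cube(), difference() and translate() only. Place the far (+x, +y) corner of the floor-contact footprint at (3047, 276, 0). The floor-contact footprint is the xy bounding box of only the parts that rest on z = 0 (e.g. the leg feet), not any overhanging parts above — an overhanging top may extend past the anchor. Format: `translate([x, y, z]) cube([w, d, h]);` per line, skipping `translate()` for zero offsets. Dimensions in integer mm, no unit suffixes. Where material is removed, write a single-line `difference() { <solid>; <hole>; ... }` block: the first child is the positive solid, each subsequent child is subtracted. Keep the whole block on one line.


difference() { translate([101, 135, 0]) cube([2946, 141, 2923]); translate([694, 135, 1617]) cube([731, 141, 973]); }


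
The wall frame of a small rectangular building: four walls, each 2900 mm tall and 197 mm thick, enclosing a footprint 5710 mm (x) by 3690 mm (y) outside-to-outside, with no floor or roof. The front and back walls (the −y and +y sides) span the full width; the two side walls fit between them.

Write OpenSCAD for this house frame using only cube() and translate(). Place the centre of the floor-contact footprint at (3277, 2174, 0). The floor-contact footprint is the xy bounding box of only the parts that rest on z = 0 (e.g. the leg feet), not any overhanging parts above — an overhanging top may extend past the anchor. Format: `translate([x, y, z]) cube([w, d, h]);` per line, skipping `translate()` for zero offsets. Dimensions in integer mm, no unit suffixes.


translate([422, 329, 0]) cube([5710, 197, 2900]);
translate([422, 3822, 0]) cube([5710, 197, 2900]);
translate([422, 526, 0]) cube([197, 3296, 2900]);
translate([5935, 526, 0]) cube([197, 3296, 2900]);


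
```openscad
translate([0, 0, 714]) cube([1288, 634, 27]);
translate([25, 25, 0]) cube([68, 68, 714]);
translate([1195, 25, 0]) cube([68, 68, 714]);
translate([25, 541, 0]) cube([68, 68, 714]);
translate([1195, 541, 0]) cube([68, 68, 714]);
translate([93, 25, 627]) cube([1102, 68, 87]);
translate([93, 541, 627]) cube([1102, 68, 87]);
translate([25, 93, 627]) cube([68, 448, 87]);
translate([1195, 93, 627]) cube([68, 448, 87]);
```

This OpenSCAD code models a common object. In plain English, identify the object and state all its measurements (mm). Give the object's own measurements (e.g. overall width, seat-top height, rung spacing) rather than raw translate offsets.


A table: top 1288 mm (x) × 634 mm (y), 27 mm thick, upper face at z = 741 mm, on four 68×68 mm square legs, each inset 25 mm from the nearest pair of top edges from z = 0 to the bottom of the top. Four apron rails, 68 mm thick and 87 mm tall, run between adjacent legs with their top edges flush with the underside of the top and their outer faces flush with the legs' outer faces.


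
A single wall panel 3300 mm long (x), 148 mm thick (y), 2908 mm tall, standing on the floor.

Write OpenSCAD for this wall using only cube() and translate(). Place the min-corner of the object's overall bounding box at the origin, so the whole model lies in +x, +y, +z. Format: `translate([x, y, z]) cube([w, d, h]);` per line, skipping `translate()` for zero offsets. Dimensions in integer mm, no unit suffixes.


cube([3300, 148, 2908]);


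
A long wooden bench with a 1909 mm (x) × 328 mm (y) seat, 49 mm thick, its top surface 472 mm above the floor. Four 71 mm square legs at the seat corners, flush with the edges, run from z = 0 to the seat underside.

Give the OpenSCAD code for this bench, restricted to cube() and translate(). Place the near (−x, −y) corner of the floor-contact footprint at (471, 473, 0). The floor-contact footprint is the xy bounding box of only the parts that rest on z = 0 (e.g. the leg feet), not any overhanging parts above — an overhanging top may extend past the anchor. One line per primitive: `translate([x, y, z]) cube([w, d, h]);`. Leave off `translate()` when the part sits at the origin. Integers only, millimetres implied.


// leg_h = 472 − 49 = 423
translate([471, 473, 423]) cube([1909, 328, 49]);
translate([471, 473, 0]) cube([71, 71, 423]);
translate([471, 730, 0]) cube([71, 71, 423]);
translate([2309, 473, 0]) cube([71, 71, 423]);
translate([2309, 730, 0]) cube([71, 71, 423]);


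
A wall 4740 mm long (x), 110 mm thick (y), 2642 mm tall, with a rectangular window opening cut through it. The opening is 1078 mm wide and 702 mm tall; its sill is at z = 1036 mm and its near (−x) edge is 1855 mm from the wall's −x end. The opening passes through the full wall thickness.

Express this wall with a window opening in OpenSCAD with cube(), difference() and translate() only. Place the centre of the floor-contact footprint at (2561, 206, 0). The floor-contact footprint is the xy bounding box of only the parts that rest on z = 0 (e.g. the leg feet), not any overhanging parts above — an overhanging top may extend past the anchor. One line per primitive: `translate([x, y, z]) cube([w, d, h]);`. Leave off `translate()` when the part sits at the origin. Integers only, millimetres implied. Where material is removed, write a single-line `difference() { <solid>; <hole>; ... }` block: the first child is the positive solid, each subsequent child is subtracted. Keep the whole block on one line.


difference() { translate([191, 151, 0]) cube([4740, 110, 2642]); translate([2046, 151, 1036]) cube([1078, 110, 702]); }


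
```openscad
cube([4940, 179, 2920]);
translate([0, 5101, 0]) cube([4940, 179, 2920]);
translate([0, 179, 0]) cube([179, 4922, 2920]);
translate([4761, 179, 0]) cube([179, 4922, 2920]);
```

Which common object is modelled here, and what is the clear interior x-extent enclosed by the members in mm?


A house (or room) frame. The interior width is 4582 mm.

Four 2920 mm walls enclosing a rectangle with no floor or roof — a room or house frame. Outside width is 4940 mm and wall thickness is 179 mm, so the interior width is 4940 − 2 × 179 = 4582 mm.


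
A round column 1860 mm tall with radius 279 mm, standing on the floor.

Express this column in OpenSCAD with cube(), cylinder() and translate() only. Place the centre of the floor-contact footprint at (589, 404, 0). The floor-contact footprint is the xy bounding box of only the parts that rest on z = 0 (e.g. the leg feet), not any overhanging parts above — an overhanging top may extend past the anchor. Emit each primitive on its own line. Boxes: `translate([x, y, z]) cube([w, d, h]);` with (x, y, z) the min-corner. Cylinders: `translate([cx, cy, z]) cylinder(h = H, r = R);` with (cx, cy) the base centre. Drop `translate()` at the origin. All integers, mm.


translate([589, 404, 0]) cylinder(h = 1860, r = 279);


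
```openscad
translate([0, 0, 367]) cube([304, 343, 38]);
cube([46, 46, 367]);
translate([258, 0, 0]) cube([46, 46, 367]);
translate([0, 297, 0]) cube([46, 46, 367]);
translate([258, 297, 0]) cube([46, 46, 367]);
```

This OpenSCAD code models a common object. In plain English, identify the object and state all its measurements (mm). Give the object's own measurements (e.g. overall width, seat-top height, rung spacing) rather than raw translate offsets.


A simple wooden stool: a rectangular seat 304 mm (x) by 343 mm (y), 38 mm thick, top face at z = 405 mm, on four square legs, each 46×46 mm in cross-section. The legs rest on z = 0, each flush with a corner of the seat.


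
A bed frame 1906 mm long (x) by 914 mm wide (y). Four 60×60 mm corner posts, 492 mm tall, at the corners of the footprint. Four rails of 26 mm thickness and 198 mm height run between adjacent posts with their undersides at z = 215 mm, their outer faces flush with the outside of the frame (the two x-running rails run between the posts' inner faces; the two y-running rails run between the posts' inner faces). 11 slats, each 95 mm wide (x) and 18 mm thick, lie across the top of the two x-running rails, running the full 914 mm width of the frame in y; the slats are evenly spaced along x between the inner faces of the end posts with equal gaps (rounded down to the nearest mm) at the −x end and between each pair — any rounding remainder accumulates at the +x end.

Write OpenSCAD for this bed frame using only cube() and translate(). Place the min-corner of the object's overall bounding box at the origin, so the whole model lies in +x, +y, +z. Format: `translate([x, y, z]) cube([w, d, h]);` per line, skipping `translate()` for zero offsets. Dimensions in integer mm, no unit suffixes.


cube([60, 60, 492]);
translate([0, 854, 0]) cube([60, 60, 492]);
translate([1846, 0, 0]) cube([60, 60, 492]);
translate([1846, 854, 0]) cube([60, 60, 492]);
translate([60, 0, 215]) cube([1786, 26, 198]);
translate([60, 888, 215]) cube([1786, 26, 198]);
translate([0, 60, 215]) cube([26, 794, 198]);
translate([1880, 60, 215]) cube([26, 794, 198]);
translate([121, 0, 413]) cube([95, 914, 18]);
translate([277, 0, 413]) cube([95, 914, 18]);
translate([433, 0, 413]) cube([95, 914, 18]);
translate([589, 0, 413]) cube([95, 914, 18]);
translate([745, 0, 413]) cube([95, 914, 18]);
translate([901, 0, 413]) cube([95, 914, 18]);
translate([1057, 0, 413]) cube([95, 914, 18]);
translate([1213, 0, 413]) cube([95, 914, 18]);
translate([1369, 0, 413]) cube([95, 914, 18]);
translate([1525, 0, 413]) cube([95, 914, 18]);
translate([1681, 0, 413]) cube([95, 914, 18]);


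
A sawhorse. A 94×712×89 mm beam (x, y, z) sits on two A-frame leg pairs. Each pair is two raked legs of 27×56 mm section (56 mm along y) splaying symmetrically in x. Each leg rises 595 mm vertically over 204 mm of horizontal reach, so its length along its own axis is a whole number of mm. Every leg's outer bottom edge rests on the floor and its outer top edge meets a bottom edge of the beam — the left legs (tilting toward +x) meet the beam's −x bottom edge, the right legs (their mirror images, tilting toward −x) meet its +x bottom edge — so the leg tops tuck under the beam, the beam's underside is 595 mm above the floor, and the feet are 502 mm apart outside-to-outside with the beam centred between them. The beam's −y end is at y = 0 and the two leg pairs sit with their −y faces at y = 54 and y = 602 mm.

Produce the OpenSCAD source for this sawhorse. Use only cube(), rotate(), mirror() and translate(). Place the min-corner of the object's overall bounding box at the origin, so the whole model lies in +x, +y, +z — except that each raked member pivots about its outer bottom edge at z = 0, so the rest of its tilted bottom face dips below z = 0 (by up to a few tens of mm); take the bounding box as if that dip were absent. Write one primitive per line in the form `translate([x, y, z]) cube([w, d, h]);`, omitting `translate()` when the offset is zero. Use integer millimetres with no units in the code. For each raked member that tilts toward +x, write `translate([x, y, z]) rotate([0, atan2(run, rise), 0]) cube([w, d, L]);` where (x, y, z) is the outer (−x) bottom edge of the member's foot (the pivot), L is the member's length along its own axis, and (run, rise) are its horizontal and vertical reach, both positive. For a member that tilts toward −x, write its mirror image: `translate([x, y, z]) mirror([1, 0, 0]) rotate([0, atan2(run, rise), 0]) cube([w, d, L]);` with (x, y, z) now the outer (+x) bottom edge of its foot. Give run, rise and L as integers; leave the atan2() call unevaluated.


// leg length = √(204² + 595²) = 629
// right-leg outer foot x = 2·204 + 94 = 502
// beam min-corner = (204, 0, 595)
translate([204, 0, 595]) cube([94, 712, 89]);
translate([0, 54, 0]) rotate([0, atan2(204, 595), 0]) cube([27, 56, 629]);
translate([502, 54, 0]) mirror([1, 0, 0]) rotate([0, atan2(204, 595), 0]) cube([27, 56, 629]);
translate([0, 602, 0]) rotate([0, atan2(204, 595), 0]) cube([27, 56, 629]);
translate([502, 602, 0]) mirror([1, 0, 0]) rotate([0, atan2(204, 595), 0]) cube([27, 56, 629]);


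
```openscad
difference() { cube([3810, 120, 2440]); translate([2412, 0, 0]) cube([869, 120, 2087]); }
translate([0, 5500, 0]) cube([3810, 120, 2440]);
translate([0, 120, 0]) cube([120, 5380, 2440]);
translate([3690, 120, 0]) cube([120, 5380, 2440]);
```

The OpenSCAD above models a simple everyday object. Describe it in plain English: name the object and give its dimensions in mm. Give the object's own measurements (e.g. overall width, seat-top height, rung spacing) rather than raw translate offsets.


A single room: four walls, each 2440 mm tall and 120 mm thick, enclosing an outside footprint 3810×5620 mm (x × y), no floor or roof. The front and back walls (−y and +y sides) run the full x-width; the side walls fit between their inner faces. A door opening 869 mm wide and 2087 mm tall is cut through the front wall from the floor up, its −x edge 2412 mm from the wall's −x end.


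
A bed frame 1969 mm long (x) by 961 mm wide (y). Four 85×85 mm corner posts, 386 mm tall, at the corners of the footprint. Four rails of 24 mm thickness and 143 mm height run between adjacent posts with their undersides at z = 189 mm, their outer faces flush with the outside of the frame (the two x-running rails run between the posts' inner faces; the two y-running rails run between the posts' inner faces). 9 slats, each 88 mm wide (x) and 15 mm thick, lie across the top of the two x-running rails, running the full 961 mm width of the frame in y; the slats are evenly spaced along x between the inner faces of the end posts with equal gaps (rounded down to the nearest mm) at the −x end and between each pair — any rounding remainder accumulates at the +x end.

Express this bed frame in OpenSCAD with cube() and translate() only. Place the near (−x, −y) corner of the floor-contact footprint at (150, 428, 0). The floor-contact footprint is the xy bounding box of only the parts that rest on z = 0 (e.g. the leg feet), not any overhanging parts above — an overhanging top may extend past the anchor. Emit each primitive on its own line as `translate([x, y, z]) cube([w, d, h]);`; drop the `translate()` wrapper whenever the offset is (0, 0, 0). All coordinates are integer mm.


// slat z = rail_z + rail_h = 189 + 143 = 332
// slat gap = ⌊(1799 − 9·88) / 10⌋ = 100
translate([150, 428, 0]) cube([85, 85, 386]);
translate([150, 1304, 0]) cube([85, 85, 386]);
translate([2034, 428, 0]) cube([85, 85, 386]);
translate([2034, 1304, 0]) cube([85, 85, 386]);
translate([235, 428, 189]) cube([1799, 24, 143]);
translate([235, 1365, 189]) cube([1799, 24, 143]);
translate([150, 513, 189]) cube([24, 791, 143]);
translate([2095, 513, 189]) cube([24, 791, 143]);
translate([335, 428, 332]) cube([88, 961, 15]);
translate([523, 428, 332]) cube([88, 961, 15]);
translate([711, 428, 332]) cube([88, 961, 15]);
translate([899, 428, 332]) cube([88, 961, 15]);
translate([1087, 428, 332]) cube([88, 961, 15]);
translate([1275, 428, 332]) cube([88, 961, 15]);
translate([1463, 428, 332]) cube([88, 961, 15]);
translate([1651, 428, 332]) cube([88, 961, 15]);
translate([1839, 428, 332]) cube([88, 961, 15]);


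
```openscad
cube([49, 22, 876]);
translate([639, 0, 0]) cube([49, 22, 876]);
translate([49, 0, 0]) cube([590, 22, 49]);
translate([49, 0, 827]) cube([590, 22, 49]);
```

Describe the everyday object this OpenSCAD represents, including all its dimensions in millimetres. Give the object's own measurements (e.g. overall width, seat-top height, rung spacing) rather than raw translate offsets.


A rectangular picture frame lying in the x–z plane (depth along y). The opening is 590 mm wide (x) by 778 mm tall (z), surrounded by a border 49 mm wide on all four sides. The frame is 22 mm deep and is made of two full-height vertical stiles with two horizontal rails fitted between them.


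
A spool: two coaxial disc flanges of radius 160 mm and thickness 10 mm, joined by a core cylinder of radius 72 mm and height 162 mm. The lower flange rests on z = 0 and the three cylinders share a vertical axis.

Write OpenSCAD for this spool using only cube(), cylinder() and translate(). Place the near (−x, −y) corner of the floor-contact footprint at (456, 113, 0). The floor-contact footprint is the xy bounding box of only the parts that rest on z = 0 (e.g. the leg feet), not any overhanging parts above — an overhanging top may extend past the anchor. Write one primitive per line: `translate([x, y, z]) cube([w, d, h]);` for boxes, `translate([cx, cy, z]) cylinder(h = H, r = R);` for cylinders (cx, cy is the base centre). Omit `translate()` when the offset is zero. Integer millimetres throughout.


translate([616, 273, 0]) cylinder(h = 10, r = 160);
translate([616, 273, 10]) cylinder(h = 162, r = 72);
translate([616, 273, 172]) cylinder(h = 10, r = 160);


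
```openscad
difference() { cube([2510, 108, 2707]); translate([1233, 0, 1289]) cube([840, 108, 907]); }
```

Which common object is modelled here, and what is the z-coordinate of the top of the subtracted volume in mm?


A wall with a window opening. The window head height is 2196 mm.

A wall with a rectangular opening subtracted — a window. Sill at z = 1289, opening 907 mm tall, so the head is at 1289 + 907 = 2196 mm.


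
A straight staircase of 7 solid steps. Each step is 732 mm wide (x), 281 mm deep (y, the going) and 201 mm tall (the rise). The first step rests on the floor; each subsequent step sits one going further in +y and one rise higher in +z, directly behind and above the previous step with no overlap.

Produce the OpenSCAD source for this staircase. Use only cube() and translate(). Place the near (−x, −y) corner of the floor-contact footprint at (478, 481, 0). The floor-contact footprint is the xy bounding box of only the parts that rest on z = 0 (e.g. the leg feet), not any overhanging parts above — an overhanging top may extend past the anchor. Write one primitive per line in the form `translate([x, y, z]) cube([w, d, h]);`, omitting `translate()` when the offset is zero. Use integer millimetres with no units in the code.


translate([478, 481, 0]) cube([732, 281, 201]);
translate([478, 762, 201]) cube([732, 281, 201]);
translate([478, 1043, 402]) cube([732, 281, 201]);
translate([478, 1324, 603]) cube([732, 281, 201]);
translate([478, 1605, 804]) cube([732, 281, 201]);
translate([478, 1886, 1005]) cube([732, 281, 201]);
translate([478, 2167, 1206]) cube([732, 281, 201]);


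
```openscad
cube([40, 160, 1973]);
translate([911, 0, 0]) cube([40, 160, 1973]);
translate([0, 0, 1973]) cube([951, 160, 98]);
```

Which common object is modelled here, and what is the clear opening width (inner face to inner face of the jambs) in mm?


A door frame. The clear opening width is 871 mm.

Two 1973 mm tall posts with a header on top — a door frame. The left jamb is 40 mm wide at x = 0; the right jamb starts at x = 911. The clear opening is 911 − 40 = 871 mm.


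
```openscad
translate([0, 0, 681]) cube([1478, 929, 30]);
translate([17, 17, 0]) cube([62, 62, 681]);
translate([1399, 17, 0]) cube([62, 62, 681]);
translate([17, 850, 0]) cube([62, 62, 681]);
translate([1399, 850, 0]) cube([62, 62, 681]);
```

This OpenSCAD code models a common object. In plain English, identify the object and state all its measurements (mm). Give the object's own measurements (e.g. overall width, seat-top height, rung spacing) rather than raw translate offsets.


A table: top 1478 mm (x) × 929 mm (y), 30 mm thick, upper face at z = 711 mm, on four 62×62 mm square legs, each inset 17 mm from the nearest pair of top edges from z = 0 to the bottom of the top.


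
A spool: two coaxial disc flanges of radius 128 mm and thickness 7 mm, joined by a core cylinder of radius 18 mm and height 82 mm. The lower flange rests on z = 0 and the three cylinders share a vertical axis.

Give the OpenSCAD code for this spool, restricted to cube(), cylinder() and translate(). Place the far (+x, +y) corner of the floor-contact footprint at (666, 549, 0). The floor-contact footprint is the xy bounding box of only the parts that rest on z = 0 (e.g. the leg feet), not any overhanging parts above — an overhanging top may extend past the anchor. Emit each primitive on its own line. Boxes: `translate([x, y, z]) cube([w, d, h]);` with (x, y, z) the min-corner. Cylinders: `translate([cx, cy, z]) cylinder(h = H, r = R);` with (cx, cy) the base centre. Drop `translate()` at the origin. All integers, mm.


translate([538, 421, 0]) cylinder(h = 7, r = 128);
translate([538, 421, 7]) cylinder(h = 82, r = 18);
translate([538, 421, 89]) cylinder(h = 7, r = 128);


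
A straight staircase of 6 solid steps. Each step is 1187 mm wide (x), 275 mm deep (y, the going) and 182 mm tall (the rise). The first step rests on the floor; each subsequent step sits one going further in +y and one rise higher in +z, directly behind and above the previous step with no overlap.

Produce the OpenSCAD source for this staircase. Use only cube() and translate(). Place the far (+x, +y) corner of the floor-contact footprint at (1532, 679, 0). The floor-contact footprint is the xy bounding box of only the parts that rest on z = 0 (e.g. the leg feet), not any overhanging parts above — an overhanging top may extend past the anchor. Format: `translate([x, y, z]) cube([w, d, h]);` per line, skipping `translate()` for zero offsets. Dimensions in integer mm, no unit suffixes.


translate([345, 404, 0]) cube([1187, 275, 182]);
translate([345, 679, 182]) cube([1187, 275, 182]);
translate([345, 954, 364]) cube([1187, 275, 182]);
translate([345, 1229, 546]) cube([1187, 275, 182]);
translate([345, 1504, 728]) cube([1187, 275, 182]);
translate([345, 1779, 910]) cube([1187, 275, 182]);


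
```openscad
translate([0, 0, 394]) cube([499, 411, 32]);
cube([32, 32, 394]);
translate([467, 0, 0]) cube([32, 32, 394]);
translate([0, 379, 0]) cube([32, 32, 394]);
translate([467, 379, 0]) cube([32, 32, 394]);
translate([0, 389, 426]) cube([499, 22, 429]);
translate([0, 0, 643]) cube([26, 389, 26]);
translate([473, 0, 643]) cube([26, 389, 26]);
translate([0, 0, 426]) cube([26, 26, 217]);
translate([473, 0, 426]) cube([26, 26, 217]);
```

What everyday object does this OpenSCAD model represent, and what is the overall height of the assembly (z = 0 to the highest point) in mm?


A chair. The overall height is 855 mm.

A slab on four corner posts with a tall panel at the back — a chair. The seat slab sits at z = 394 with thickness 32, and the 429 mm backrest starts at the seat top, so the overall height is 394 + 32 + 429 = 855 mm.


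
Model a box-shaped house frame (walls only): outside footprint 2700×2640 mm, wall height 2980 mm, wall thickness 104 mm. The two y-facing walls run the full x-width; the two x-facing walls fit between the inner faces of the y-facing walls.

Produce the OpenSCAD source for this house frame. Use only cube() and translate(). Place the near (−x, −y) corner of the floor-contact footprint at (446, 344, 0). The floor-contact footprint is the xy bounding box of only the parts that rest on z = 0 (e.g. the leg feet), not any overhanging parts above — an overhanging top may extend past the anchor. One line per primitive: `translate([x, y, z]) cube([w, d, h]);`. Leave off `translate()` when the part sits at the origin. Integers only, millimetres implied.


translate([446, 344, 0]) cube([2700, 104, 2980]);
translate([446, 2880, 0]) cube([2700, 104, 2980]);
translate([446, 448, 0]) cube([104, 2432, 2980]);
translate([3042, 448, 0]) cube([104, 2432, 2980]);


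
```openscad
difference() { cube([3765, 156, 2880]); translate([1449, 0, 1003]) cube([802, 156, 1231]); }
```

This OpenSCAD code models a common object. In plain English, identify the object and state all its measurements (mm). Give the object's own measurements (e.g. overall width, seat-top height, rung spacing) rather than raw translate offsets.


A wall 3765 mm long (x), 156 mm thick (y), 2880 mm tall, with a rectangular window opening cut through it. The opening is 802 mm wide and 1231 mm tall; its sill is at z = 1003 mm and its near (−x) edge is 1449 mm from the wall's −x end. The opening passes through the full wall thickness.


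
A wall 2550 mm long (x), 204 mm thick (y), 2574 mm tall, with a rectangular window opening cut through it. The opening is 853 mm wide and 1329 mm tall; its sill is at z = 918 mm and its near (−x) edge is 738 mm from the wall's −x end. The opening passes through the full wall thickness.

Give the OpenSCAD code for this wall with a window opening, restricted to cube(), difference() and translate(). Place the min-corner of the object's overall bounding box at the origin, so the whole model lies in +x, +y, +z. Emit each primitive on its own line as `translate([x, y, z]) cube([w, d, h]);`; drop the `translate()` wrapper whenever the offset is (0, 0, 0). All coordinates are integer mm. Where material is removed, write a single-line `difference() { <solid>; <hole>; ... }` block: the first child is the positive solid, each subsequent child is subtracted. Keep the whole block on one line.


difference() { cube([2550, 204, 2574]); translate([738, 0, 918]) cube([853, 204, 1329]); }


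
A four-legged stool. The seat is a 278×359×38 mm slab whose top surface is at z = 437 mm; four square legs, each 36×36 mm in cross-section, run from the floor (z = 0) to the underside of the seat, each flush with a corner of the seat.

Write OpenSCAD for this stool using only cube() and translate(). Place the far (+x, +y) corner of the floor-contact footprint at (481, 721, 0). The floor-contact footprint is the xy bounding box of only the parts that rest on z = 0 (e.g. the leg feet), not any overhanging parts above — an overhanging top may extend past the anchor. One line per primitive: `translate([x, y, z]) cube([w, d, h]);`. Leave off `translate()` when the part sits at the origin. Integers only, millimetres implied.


translate([203, 362, 399]) cube([278, 359, 38]);
translate([203, 362, 0]) cube([36, 36, 399]);
translate([445, 362, 0]) cube([36, 36, 399]);
translate([203, 685, 0]) cube([36, 36, 399]);
translate([445, 685, 0]) cube([36, 36, 399]);


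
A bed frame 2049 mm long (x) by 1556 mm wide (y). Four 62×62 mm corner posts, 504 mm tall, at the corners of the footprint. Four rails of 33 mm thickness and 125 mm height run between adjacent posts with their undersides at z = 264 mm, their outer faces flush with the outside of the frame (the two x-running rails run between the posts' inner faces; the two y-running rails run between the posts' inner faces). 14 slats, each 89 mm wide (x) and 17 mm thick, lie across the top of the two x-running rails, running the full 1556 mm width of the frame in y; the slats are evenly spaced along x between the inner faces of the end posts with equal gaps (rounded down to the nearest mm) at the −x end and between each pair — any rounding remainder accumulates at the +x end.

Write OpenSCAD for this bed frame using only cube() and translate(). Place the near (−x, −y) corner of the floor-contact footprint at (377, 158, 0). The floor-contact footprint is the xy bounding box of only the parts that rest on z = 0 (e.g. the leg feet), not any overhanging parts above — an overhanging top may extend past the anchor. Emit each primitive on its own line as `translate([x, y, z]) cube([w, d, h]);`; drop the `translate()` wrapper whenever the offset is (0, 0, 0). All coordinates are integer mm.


translate([377, 158, 0]) cube([62, 62, 504]);
translate([377, 1652, 0]) cube([62, 62, 504]);
translate([2364, 158, 0]) cube([62, 62, 504]);
translate([2364, 1652, 0]) cube([62, 62, 504]);
translate([439, 158, 264]) cube([1925, 33, 125]);
translate([439, 1681, 264]) cube([1925, 33, 125]);
translate([377, 220, 264]) cube([33, 1432, 125]);
translate([2393, 220, 264]) cube([33, 1432, 125]);
translate([484, 158, 389]) cube([89, 1556, 17]);
translate([618, 158, 389]) cube([89, 1556, 17]);
translate([752, 158, 389]) cube([89, 1556, 17]);
translate([886, 158, 389]) cube([89, 1556, 17]);
translate([1020, 158, 389]) cube([89, 1556, 17]);
translate([1154, 158, 389]) cube([89, 1556, 17]);
translate([1288, 158, 389]) cube([89, 1556, 17]);
translate([1422, 158, 389]) cube([89, 1556, 17]);
translate([1556, 158, 389]) cube([89, 1556, 17]);
translate([1690, 158, 389]) cube([89, 1556, 17]);
translate([1824, 158, 389]) cube([89, 1556, 17]);
translate([1958, 158, 389]) cube([89, 1556, 17]);
translate([2092, 158, 389]) cube([89, 1556, 17]);
translate([2226, 158, 389]) cube([89, 1556, 17]);
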